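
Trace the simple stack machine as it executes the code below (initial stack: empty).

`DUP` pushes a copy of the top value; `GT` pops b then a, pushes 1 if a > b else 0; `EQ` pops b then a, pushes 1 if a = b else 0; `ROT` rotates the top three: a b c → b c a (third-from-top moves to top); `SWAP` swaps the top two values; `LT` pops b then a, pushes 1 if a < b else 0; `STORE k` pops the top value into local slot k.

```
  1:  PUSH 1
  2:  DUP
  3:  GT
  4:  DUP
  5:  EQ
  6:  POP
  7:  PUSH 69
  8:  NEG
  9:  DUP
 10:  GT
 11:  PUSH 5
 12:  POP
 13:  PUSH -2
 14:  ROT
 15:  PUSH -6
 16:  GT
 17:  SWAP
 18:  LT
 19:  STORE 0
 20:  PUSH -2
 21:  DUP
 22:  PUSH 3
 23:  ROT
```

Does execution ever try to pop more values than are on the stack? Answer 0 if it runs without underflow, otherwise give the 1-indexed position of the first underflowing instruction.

14

PUSH 1  -> [1]
DUP     -> [1, 1]
GT      -> [0]
DUP     -> [0, 0]
EQ      -> [1]
POP     -> []
PUSH 69 -> [69]
NEG     -> [-69]
DUP     -> [-69, -69]
GT      -> [0]
PUSH 5  -> [0, 5]
POP     -> [0]
PUSH -2 -> [0, -2]
ROT  — needs 3 operands, stack has 2 → underflow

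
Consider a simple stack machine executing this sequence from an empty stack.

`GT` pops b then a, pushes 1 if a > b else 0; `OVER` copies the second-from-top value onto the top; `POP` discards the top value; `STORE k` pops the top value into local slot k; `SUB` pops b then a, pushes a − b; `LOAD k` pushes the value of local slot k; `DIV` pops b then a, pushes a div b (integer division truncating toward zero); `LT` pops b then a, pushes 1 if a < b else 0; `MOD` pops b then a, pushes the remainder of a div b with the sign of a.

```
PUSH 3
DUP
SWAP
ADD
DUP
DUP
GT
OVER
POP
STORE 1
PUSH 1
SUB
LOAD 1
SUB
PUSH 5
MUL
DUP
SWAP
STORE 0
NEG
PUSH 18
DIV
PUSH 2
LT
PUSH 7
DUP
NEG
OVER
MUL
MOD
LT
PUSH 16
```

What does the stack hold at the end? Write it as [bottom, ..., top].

PUSH 3  -> 3
DUP     -> 3 3
SWAP    -> 3 3
ADD     -> 6
DUP     -> 6 6
DUP     -> 6 6 6
GT      -> 6 0
OVER    -> 6 0 6
POP     -> 6 0
STORE 1 -> 6
PUSH 1  -> 6 1
SUB     -> 5
LOAD 1  -> 5 0
SUB     -> 5
PUSH 5  -> 5 5
MUL     -> 25
DUP     -> 25 25
SWAP    -> 25 25
STORE 0 -> 25
NEG     -> -25
PUSH 18 -> -25 18
DIV     -> -1
PUSH 2  -> -1 2
LT      -> 1
PUSH 7  -> 1 7
DUP     -> 1 7 7
NEG     -> 1 7 -7
OVER    -> 1 7 -7 7
MUL     -> 1 7 -49
MOD     -> 1 7
LT      -> 1
PUSH 16 -> 1 16

[1, 16]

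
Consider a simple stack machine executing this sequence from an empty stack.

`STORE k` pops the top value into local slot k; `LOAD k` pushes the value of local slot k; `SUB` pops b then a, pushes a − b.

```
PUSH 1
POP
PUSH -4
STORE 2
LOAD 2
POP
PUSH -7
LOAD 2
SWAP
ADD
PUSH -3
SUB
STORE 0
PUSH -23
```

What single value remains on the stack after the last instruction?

-23

PUSH 1   -> 1
POP      -> (empty)
PUSH -4  -> -4
STORE 2  -> (empty)
LOAD 2   -> -4
POP      -> (empty)
PUSH -7  -> -7
LOAD 2   -> -7 -4
SWAP     -> -4 -7
ADD      -> -11
PUSH -3  -> -11 -3
SUB      -> -8
STORE 0  -> (empty)
PUSH -23 -> -23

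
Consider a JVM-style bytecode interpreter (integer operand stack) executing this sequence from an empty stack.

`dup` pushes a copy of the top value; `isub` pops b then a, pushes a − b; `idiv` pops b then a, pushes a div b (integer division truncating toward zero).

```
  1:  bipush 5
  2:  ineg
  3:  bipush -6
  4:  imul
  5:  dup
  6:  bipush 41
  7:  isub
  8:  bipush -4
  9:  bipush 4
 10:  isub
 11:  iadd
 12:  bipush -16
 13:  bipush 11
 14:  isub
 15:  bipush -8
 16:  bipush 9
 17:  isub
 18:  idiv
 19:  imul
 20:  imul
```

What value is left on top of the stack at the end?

-570

bipush 5   -> [5]
ineg       -> [-5]
bipush -6  -> [-5, -6]
imul       -> [30]
dup        -> [30, 30]
bipush 41  -> [30, 30, 41]
isub       -> [30, -11]
bipush -4  -> [30, -11, -4]
bipush 4   -> [30, -11, -4, 4]
isub       -> [30, -11, -8]
iadd       -> [30, -19]
bipush -16 -> [30, -19, -16]
bipush 11  -> [30, -19, -16, 11]
isub       -> [30, -19, -27]
bipush -8  -> [30, -19, -27, -8]
bipush 9   -> [30, -19, -27, -8, 9]
isub       -> [30, -19, -27, -17]
idiv       -> [30, -19, 1]
imul       -> [30, -19]
imul       -> [-570]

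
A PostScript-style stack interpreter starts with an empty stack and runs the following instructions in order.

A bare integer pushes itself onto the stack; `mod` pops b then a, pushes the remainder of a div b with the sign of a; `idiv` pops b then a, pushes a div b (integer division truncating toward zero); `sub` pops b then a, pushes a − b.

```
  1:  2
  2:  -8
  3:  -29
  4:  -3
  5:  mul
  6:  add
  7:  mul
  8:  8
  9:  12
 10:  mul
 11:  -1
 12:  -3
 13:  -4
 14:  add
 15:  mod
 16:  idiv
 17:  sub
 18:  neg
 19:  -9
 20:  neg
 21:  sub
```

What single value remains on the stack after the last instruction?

2    -> 2
-8   -> 2 -8
-29  -> 2 -8 -29
-3   -> 2 -8 -29 -3
mul  -> 2 -8 87
add  -> 2 79
mul  -> 158
8    -> 158 8
12   -> 158 8 12
mul  -> 158 96
-1   -> 158 96 -1
-3   -> 158 96 -1 -3
-4   -> 158 96 -1 -3 -4
add  -> 158 96 -1 -7
mod  -> 158 96 -1
idiv -> 158 -96
sub  -> 254
neg  -> -254
-9   -> -254 -9
neg  -> -254 9
sub  -> -263

-263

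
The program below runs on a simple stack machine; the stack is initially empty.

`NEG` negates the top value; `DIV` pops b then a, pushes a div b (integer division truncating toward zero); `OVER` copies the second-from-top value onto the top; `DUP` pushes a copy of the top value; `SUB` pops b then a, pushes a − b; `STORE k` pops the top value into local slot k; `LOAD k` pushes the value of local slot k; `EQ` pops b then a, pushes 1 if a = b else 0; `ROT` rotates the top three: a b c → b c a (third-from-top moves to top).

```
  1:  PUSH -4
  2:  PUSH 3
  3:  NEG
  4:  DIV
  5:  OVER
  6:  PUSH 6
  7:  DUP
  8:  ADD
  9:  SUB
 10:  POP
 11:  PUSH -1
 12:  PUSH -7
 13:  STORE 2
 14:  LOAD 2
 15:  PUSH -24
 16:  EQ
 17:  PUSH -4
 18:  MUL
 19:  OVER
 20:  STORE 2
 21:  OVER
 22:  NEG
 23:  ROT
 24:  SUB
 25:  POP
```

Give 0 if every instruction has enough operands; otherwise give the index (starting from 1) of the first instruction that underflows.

5

PUSH -4 -> -4
PUSH 3  -> -4 3
NEG     -> -4 -3
DIV     -> 1
OVER  — needs 2 operands, stack has 1 → underflow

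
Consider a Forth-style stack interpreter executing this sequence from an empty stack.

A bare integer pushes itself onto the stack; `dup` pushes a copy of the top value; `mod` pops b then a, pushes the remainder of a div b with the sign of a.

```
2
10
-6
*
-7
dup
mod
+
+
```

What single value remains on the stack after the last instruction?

2   → 2
10  → 2 10
-6  → 2 10 -6
*   → 2 -60
-7  → 2 -60 -7
dup → 2 -60 -7 -7
mod → 2 -60 0
+   → 2 -60
+   → -58

-58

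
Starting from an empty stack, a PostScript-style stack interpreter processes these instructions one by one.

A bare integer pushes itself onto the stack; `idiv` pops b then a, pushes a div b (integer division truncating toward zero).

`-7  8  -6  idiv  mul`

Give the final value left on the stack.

7

-7   : -7
8    : -7 8
-6   : -7 8 -6
idiv : -7 -1
mul  : 7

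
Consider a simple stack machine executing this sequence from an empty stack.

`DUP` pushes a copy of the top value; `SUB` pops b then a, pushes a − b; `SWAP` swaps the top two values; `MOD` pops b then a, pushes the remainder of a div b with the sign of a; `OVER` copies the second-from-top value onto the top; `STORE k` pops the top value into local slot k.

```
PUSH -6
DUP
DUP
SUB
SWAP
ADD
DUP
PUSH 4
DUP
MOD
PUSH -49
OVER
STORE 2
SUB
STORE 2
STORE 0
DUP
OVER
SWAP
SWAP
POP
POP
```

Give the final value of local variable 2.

49

PUSH -6  : -6
DUP      : -6 -6
DUP      : -6 -6 -6
SUB      : -6 0
SWAP     : 0 -6
ADD      : -6
DUP      : -6 -6
PUSH 4   : -6 -6 4
DUP      : -6 -6 4 4
MOD      : -6 -6 0
PUSH -49 : -6 -6 0 -49
OVER     : -6 -6 0 -49 0
STORE 2  : -6 -6 0 -49
SUB      : -6 -6 49
STORE 2  : -6 -6
STORE 0  : -6
DUP      : -6 -6
OVER     : -6 -6 -6
SWAP     : -6 -6 -6
SWAP     : -6 -6 -6
POP      : -6 -6
POP      : -6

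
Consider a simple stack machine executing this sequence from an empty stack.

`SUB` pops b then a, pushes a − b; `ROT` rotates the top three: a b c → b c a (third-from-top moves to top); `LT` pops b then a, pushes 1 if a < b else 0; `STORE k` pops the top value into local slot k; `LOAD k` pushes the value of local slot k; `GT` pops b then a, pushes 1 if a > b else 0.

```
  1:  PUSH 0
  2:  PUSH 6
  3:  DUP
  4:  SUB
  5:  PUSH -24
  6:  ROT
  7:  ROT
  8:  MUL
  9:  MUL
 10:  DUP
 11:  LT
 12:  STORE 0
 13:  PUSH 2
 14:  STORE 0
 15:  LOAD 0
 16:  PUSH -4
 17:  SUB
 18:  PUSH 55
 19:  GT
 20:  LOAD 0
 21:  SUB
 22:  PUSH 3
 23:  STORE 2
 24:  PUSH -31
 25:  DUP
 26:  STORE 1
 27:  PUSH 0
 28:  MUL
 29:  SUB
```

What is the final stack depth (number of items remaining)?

1

PUSH 0   → [0]
PUSH 6   → [0, 6]
DUP      → [0, 6, 6]
SUB      → [0, 0]
PUSH -24 → [0, 0, -24]
ROT      → [0, -24, 0]
ROT      → [-24, 0, 0]
MUL      → [-24, 0]
MUL      → [0]
DUP      → [0, 0]
LT       → [0]
STORE 0  → []
PUSH 2   → [2]
STORE 0  → []
LOAD 0   → [2]
PUSH -4  → [2, -4]
SUB      → [6]
PUSH 55  → [6, 55]
GT       → [0]
LOAD 0   → [0, 2]
SUB      → [-2]
PUSH 3   → [-2, 3]
STORE 2  → [-2]
PUSH -31 → [-2, -31]
DUP      → [-2, -31, -31]
STORE 1  → [-2, -31]
PUSH 0   → [-2, -31, 0]
MUL      → [-2, 0]
SUB      → [-2]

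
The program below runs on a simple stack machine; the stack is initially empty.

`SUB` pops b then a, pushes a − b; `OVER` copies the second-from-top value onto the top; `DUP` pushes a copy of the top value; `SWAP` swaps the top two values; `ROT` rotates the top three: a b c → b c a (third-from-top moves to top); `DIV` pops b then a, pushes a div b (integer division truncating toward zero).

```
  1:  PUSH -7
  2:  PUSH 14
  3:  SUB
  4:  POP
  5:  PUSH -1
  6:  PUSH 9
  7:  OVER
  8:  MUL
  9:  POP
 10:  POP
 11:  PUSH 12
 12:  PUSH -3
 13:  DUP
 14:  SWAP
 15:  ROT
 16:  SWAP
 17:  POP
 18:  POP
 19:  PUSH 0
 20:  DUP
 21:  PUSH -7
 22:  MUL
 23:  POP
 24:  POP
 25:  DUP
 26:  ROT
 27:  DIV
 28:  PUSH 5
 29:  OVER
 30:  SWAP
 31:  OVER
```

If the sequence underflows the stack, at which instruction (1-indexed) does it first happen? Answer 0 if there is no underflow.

26

PUSH -7 : [-7]
PUSH 14 : [-7, 14]
SUB     : [-21]
POP     : []
PUSH -1 : [-1]
PUSH 9  : [-1, 9]
OVER    : [-1, 9, -1]
MUL     : [-1, -9]
POP     : [-1]
POP     : []
PUSH 12 : [12]
PUSH -3 : [12, -3]
DUP     : [12, -3, -3]
SWAP    : [12, -3, -3]
ROT     : [-3, -3, 12]
SWAP    : [-3, 12, -3]
POP     : [-3, 12]
POP     : [-3]
PUSH 0  : [-3, 0]
DUP     : [-3, 0, 0]
PUSH -7 : [-3, 0, 0, -7]
MUL     : [-3, 0, 0]
POP     : [-3, 0]
POP     : [-3]
DUP     : [-3, -3]
ROT  — needs 3 operands, stack has 2 → underflow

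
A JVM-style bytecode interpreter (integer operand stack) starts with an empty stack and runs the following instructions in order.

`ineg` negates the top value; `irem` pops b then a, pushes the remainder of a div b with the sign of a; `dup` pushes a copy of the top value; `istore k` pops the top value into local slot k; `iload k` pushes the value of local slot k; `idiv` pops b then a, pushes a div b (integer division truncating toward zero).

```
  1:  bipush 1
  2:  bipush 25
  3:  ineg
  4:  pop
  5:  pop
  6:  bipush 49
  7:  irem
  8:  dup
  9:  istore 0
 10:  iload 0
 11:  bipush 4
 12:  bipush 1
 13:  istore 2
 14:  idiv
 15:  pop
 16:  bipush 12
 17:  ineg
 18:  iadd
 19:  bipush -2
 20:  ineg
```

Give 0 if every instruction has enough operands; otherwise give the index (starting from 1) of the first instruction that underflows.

7

bipush 1  : [1]
bipush 25 : [1, 25]
ineg      : [1, -25]
pop       : [1]
pop       : []
bipush 49 : [49]
irem  — needs 2 operands, stack has 1 → underflow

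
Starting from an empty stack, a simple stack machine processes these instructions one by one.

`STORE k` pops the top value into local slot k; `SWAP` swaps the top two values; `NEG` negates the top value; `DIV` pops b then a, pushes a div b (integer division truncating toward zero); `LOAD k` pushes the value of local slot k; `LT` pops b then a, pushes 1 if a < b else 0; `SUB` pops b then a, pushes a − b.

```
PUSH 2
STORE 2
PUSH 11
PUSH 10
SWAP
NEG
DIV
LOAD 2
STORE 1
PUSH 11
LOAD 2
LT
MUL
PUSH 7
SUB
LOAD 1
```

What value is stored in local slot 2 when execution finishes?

2

PUSH 2  -> 2
STORE 2 -> (empty)
PUSH 11 -> 11
PUSH 10 -> 11 10
SWAP    -> 10 11
NEG     -> 10 -11
DIV     -> 0
LOAD 2  -> 0 2
STORE 1 -> 0
PUSH 11 -> 0 11
LOAD 2  -> 0 11 2
LT      -> 0 0
MUL     -> 0
PUSH 7  -> 0 7
SUB     -> -7
LOAD 1  -> -7 2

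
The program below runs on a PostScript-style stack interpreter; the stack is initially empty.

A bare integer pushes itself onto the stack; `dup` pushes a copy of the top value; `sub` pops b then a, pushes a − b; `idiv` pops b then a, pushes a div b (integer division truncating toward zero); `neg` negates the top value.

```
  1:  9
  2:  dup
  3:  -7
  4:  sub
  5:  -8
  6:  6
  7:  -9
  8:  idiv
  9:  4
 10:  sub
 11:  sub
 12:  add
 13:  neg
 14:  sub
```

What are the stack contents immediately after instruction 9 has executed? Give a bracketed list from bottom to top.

[9, 16, -8, 0, 4]

9     9
dup   9 9
-7    9 9 -7
sub   9 16
-8    9 16 -8
6     9 16 -8 6
-9    9 16 -8 6 -9
idiv  9 16 -8 0
4     9 16 -8 0 4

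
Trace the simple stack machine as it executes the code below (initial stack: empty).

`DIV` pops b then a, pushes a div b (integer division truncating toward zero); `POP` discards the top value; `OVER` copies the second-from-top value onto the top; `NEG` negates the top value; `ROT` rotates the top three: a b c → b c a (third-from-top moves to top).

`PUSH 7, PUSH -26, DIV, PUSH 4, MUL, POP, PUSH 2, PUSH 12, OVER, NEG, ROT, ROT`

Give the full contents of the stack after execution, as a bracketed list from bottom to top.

PUSH 7   : 7
PUSH -26 : 7 -26
DIV      : 0
PUSH 4   : 0 4
MUL      : 0
POP      : (empty)
PUSH 2   : 2
PUSH 12  : 2 12
OVER     : 2 12 2
NEG      : 2 12 -2
ROT      : 12 -2 2
ROT      : -2 2 12

[-2, 2, 12]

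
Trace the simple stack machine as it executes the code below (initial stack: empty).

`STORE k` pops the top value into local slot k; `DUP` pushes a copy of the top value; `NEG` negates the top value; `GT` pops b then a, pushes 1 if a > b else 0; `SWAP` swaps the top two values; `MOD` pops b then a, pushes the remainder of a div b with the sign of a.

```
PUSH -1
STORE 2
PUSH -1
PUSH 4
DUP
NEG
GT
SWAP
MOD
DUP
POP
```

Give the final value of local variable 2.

-1

PUSH -1 : -1
STORE 2 : (empty)
PUSH -1 : -1
PUSH 4  : -1 4
DUP     : -1 4 4
NEG     : -1 4 -4
GT      : -1 1
SWAP    : 1 -1
MOD     : 0
DUP     : 0 0
POP     : 0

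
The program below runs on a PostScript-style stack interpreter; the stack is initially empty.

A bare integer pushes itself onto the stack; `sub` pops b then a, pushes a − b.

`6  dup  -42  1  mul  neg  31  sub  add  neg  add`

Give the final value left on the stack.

-11

6   -> [6]
dup -> [6, 6]
-42 -> [6, 6, -42]
1   -> [6, 6, -42, 1]
mul -> [6, 6, -42]
neg -> [6, 6, 42]
31  -> [6, 6, 42, 31]
sub -> [6, 6, 11]
add -> [6, 17]
neg -> [6, -17]
add -> [-11]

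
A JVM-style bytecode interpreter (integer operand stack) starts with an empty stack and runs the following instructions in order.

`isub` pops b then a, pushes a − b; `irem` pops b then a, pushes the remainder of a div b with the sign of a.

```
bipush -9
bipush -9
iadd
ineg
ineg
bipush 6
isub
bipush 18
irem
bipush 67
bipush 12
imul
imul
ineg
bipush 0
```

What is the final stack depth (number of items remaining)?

bipush -9 → [-9]
bipush -9 → [-9, -9]
iadd      → [-18]
ineg      → [18]
ineg      → [-18]
bipush 6  → [-18, 6]
isub      → [-24]
bipush 18 → [-24, 18]
irem      → [-6]
bipush 67 → [-6, 67]
bipush 12 → [-6, 67, 12]
imul      → [-6, 804]
imul      → [-4824]
ineg      → [4824]
bipush 0  → [4824, 0]

2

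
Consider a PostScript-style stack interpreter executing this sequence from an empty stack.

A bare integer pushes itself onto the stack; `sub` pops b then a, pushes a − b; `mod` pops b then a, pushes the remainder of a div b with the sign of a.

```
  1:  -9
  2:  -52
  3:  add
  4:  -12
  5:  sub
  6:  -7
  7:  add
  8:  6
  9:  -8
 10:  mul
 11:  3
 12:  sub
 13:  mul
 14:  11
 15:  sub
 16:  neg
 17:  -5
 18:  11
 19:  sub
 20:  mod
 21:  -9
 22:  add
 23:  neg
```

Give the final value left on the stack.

22

-9  → [-9]
-52 → [-9, -52]
add → [-61]
-12 → [-61, -12]
sub → [-49]
-7  → [-49, -7]
add → [-56]
6   → [-56, 6]
-8  → [-56, 6, -8]
mul → [-56, -48]
3   → [-56, -48, 3]
sub → [-56, -51]
mul → [2856]
11  → [2856, 11]
sub → [2845]
neg → [-2845]
-5  → [-2845, -5]
11  → [-2845, -5, 11]
sub → [-2845, -16]
mod → [-13]
-9  → [-13, -9]
add → [-22]
neg → [22]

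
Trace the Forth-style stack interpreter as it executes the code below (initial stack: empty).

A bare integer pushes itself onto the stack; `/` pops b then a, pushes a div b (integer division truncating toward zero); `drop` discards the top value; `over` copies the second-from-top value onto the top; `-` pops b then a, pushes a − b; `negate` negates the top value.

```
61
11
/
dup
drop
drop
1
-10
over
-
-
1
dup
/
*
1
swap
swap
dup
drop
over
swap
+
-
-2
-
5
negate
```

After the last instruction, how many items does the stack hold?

61     → 61
11     → 61 11
/      → 5
dup    → 5 5
drop   → 5
drop   → (empty)
1      → 1
-10    → 1 -10
over   → 1 -10 1
-      → 1 -11
-      → 12
1      → 12 1
dup    → 12 1 1
/      → 12 1
*      → 12
1      → 12 1
swap   → 1 12
swap   → 12 1
dup    → 12 1 1
drop   → 12 1
over   → 12 1 12
swap   → 12 12 1
+      → 12 13
-      → -1
-2     → -1 -2
-      → 1
5      → 1 5
negate → 1 -5

2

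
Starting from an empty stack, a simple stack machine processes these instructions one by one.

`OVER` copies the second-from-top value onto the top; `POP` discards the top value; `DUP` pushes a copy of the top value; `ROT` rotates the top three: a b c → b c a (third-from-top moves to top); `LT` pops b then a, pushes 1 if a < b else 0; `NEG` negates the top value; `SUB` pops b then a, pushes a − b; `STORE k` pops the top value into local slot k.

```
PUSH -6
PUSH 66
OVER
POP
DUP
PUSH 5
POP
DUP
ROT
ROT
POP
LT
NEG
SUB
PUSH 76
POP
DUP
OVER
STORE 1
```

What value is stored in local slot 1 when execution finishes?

PUSH -6 : [-6]
PUSH 66 : [-6, 66]
OVER    : [-6, 66, -6]
POP     : [-6, 66]
DUP     : [-6, 66, 66]
PUSH 5  : [-6, 66, 66, 5]
POP     : [-6, 66, 66]
DUP     : [-6, 66, 66, 66]
ROT     : [-6, 66, 66, 66]
ROT     : [-6, 66, 66, 66]
POP     : [-6, 66, 66]
LT      : [-6, 0]
NEG     : [-6, 0]
SUB     : [-6]
PUSH 76 : [-6, 76]
POP     : [-6]
DUP     : [-6, -6]
OVER    : [-6, -6, -6]
STORE 1 : [-6, -6]

-6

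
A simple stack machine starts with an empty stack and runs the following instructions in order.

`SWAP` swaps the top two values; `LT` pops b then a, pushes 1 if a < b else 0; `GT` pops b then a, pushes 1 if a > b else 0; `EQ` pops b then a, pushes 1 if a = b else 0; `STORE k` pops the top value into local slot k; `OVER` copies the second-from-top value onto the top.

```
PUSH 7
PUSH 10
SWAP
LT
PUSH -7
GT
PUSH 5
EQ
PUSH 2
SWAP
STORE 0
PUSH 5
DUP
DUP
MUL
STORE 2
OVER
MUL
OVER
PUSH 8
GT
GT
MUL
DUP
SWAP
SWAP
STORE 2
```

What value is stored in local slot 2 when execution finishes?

2

PUSH 7  : [7]
PUSH 10 : [7, 10]
SWAP    : [10, 7]
LT      : [0]
PUSH -7 : [0, -7]
GT      : [1]
PUSH 5  : [1, 5]
EQ      : [0]
PUSH 2  : [0, 2]
SWAP    : [2, 0]
STORE 0 : [2]
PUSH 5  : [2, 5]
DUP     : [2, 5, 5]
DUP     : [2, 5, 5, 5]
MUL     : [2, 5, 25]
STORE 2 : [2, 5]
OVER    : [2, 5, 2]
MUL     : [2, 10]
OVER    : [2, 10, 2]
PUSH 8  : [2, 10, 2, 8]
GT      : [2, 10, 0]
GT      : [2, 1]
MUL     : [2]
DUP     : [2, 2]
SWAP    : [2, 2]
SWAP    : [2, 2]
STORE 2 : [2]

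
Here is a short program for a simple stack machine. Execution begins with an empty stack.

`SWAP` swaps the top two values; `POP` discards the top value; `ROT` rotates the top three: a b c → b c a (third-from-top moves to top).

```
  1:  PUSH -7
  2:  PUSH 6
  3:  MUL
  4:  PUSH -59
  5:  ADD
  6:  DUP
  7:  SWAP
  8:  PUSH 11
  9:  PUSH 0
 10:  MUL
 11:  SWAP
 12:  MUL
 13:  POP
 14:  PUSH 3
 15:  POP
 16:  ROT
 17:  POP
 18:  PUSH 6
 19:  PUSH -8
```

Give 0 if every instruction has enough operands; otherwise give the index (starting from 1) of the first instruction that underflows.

16

PUSH -7  → [-7]
PUSH 6   → [-7, 6]
MUL      → [-42]
PUSH -59 → [-42, -59]
ADD      → [-101]
DUP      → [-101, -101]
SWAP     → [-101, -101]
PUSH 11  → [-101, -101, 11]
PUSH 0   → [-101, -101, 11, 0]
MUL      → [-101, -101, 0]
SWAP     → [-101, 0, -101]
MUL      → [-101, 0]
POP      → [-101]
PUSH 3   → [-101, 3]
POP      → [-101]
ROT  — needs 3 operands, stack has 1 → underflow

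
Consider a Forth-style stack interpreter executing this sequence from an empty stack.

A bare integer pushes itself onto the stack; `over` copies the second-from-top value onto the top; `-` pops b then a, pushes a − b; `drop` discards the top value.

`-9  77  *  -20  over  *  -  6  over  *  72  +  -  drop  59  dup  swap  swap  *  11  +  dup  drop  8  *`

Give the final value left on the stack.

27936

-9   → [-9]
77   → [-9, 77]
*    → [-693]
-20  → [-693, -20]
over → [-693, -20, -693]
*    → [-693, 13860]
-    → [-14553]
6    → [-14553, 6]
over → [-14553, 6, -14553]
*    → [-14553, -87318]
72   → [-14553, -87318, 72]
+    → [-14553, -87246]
-    → [72693]
drop → []
59   → [59]
dup  → [59, 59]
swap → [59, 59]
swap → [59, 59]
*    → [3481]
11   → [3481, 11]
+    → [3492]
dup  → [3492, 3492]
drop → [3492]
8    → [3492, 8]
*    → [27936]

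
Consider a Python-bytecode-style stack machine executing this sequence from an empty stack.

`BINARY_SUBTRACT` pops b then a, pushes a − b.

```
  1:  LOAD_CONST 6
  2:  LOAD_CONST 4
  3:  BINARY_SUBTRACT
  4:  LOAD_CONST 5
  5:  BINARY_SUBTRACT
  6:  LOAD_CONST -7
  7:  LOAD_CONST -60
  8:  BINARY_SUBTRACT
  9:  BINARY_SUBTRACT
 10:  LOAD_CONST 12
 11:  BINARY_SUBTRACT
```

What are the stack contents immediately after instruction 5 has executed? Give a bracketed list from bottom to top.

LOAD_CONST 6    : [6]
LOAD_CONST 4    : [6, 4]
BINARY_SUBTRACT : [2]
LOAD_CONST 5    : [2, 5]
BINARY_SUBTRACT : [-3]

[-3]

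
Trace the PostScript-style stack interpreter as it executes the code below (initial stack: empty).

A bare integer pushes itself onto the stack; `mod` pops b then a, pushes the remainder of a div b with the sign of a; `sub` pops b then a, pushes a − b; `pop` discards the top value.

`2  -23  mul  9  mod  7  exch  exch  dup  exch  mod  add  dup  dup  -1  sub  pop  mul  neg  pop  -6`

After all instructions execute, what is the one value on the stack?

-6

2     2
-23   2 -23
mul   -46
9     -46 9
mod   -1
7     -1 7
exch  7 -1
exch  -1 7
dup   -1 7 7
exch  -1 7 7
mod   -1 0
add   -1
dup   -1 -1
dup   -1 -1 -1
-1    -1 -1 -1 -1
sub   -1 -1 0
pop   -1 -1
mul   1
neg   -1
pop   (empty)
-6    -6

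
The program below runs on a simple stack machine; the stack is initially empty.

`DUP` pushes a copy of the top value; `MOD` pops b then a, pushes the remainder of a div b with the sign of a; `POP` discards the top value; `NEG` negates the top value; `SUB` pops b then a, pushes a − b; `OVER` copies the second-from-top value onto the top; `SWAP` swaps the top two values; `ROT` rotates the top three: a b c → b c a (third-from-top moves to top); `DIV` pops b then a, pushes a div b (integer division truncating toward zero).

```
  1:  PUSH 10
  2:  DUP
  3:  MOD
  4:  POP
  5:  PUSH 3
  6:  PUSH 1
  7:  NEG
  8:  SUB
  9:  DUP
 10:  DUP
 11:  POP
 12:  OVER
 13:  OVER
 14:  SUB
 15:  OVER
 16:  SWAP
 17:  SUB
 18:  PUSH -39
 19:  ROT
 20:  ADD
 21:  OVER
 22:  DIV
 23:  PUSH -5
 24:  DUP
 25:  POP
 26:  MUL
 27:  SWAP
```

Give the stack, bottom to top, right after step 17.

PUSH 10 → 10
DUP     → 10 10
MOD     → 0
POP     → (empty)
PUSH 3  → 3
PUSH 1  → 3 1
NEG     → 3 -1
SUB     → 4
DUP     → 4 4
DUP     → 4 4 4
POP     → 4 4
OVER    → 4 4 4
OVER    → 4 4 4 4
SUB     → 4 4 0
OVER    → 4 4 0 4
SWAP    → 4 4 4 0
SUB     → 4 4 4

[4, 4, 4]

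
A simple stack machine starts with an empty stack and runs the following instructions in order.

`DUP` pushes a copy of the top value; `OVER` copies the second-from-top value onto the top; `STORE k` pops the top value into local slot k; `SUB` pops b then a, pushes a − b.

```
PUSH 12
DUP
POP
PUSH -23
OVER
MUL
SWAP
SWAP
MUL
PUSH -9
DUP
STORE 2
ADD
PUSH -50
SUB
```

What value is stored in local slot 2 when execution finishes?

-9

PUSH 12  → [12]
DUP      → [12, 12]
POP      → [12]
PUSH -23 → [12, -23]
OVER     → [12, -23, 12]
MUL      → [12, -276]
SWAP     → [-276, 12]
SWAP     → [12, -276]
MUL      → [-3312]
PUSH -9  → [-3312, -9]
DUP      → [-3312, -9, -9]
STORE 2  → [-3312, -9]
ADD      → [-3321]
PUSH -50 → [-3321, -50]
SUB      → [-3271]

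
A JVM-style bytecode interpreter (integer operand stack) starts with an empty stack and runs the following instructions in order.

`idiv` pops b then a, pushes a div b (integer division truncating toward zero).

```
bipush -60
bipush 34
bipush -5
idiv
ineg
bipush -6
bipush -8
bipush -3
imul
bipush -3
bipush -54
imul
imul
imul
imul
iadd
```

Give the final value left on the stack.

-140028

bipush -60 → -60
bipush 34  → -60 34
bipush -5  → -60 34 -5
idiv       → -60 -6
ineg       → -60 6
bipush -6  → -60 6 -6
bipush -8  → -60 6 -6 -8
bipush -3  → -60 6 -6 -8 -3
imul       → -60 6 -6 24
bipush -3  → -60 6 -6 24 -3
bipush -54 → -60 6 -6 24 -3 -54
imul       → -60 6 -6 24 162
imul       → -60 6 -6 3888
imul       → -60 6 -23328
imul       → -60 -139968
iadd       → -140028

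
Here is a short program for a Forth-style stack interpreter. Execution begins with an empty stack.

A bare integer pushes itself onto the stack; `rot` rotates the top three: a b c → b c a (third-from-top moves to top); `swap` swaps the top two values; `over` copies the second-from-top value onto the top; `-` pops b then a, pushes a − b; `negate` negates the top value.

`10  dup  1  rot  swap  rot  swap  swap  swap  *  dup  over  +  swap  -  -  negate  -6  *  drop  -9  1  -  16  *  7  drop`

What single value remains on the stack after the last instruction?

-160

10     → 10
dup    → 10 10
1      → 10 10 1
rot    → 10 1 10
swap   → 10 10 1
rot    → 10 1 10
swap   → 10 10 1
swap   → 10 1 10
swap   → 10 10 1
*      → 10 10
dup    → 10 10 10
over   → 10 10 10 10
+      → 10 10 20
swap   → 10 20 10
-      → 10 10
-      → 0
negate → 0
-6     → 0 -6
*      → 0
drop   → (empty)
-9     → -9
1      → -9 1
-      → -10
16     → -10 16
*      → -160
7      → -160 7
drop   → -160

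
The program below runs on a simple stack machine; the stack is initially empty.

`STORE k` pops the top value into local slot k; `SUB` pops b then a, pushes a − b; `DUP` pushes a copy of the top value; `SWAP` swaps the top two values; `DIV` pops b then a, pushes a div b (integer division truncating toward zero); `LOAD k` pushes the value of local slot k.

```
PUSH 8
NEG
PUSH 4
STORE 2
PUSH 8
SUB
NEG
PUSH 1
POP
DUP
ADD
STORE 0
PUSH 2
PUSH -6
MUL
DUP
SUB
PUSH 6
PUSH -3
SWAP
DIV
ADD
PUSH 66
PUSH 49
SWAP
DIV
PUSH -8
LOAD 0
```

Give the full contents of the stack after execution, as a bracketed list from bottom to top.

[0, 0, -8, 32]

PUSH 8   [8]
NEG      [-8]
PUSH 4   [-8, 4]
STORE 2  [-8]
PUSH 8   [-8, 8]
SUB      [-16]
NEG      [16]
PUSH 1   [16, 1]
POP      [16]
DUP      [16, 16]
ADD      [32]
STORE 0  []
PUSH 2   [2]
PUSH -6  [2, -6]
MUL      [-12]
DUP      [-12, -12]
SUB      [0]
PUSH 6   [0, 6]
PUSH -3  [0, 6, -3]
SWAP     [0, -3, 6]
DIV      [0, 0]
ADD      [0]
PUSH 66  [0, 66]
PUSH 49  [0, 66, 49]
SWAP     [0, 49, 66]
DIV      [0, 0]
PUSH -8  [0, 0, -8]
LOAD 0   [0, 0, -8, 32]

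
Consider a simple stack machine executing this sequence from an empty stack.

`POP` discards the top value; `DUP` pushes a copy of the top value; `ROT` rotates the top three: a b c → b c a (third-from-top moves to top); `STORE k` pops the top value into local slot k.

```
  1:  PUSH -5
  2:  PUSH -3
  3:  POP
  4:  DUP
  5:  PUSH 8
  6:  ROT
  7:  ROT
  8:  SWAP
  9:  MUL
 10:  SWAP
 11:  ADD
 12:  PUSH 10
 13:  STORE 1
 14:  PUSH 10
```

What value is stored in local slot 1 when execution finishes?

PUSH -5  -5
PUSH -3  -5 -3
POP      -5
DUP      -5 -5
PUSH 8   -5 -5 8
ROT      -5 8 -5
ROT      8 -5 -5
SWAP     8 -5 -5
MUL      8 25
SWAP     25 8
ADD      33
PUSH 10  33 10
STORE 1  33
PUSH 10  33 10

10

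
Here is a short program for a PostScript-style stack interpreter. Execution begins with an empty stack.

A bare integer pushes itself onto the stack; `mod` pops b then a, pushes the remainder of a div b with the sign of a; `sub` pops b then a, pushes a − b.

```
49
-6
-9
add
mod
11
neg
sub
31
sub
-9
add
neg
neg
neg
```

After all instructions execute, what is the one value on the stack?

49   49
-6   49 -6
-9   49 -6 -9
add  49 -15
mod  4
11   4 11
neg  4 -11
sub  15
31   15 31
sub  -16
-9   -16 -9
add  -25
neg  25
neg  -25
neg  25

25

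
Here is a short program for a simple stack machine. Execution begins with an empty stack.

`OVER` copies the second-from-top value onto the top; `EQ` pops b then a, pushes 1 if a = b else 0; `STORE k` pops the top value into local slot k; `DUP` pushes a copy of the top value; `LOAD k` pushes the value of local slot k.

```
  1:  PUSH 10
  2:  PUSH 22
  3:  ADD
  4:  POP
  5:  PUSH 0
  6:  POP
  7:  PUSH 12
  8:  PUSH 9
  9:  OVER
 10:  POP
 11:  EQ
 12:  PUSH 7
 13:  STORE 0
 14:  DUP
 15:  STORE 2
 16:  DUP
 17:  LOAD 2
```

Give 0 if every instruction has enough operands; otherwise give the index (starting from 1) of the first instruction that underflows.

0

PUSH 10 → 10
PUSH 22 → 10 22
ADD     → 32
POP     → (empty)
PUSH 0  → 0
POP     → (empty)
PUSH 12 → 12
PUSH 9  → 12 9
OVER    → 12 9 12
POP     → 12 9
EQ      → 0
PUSH 7  → 0 7
STORE 0 → 0
DUP     → 0 0
STORE 2 → 0
DUP     → 0 0
LOAD 2  → 0 0 0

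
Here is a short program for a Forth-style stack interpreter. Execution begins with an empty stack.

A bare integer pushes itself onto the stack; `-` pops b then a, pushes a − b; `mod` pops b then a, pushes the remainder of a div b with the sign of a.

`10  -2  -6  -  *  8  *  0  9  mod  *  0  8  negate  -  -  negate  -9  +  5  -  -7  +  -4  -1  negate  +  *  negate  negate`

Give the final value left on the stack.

10     → 10
-2     → 10 -2
-6     → 10 -2 -6
-      → 10 4
*      → 40
8      → 40 8
*      → 320
0      → 320 0
9      → 320 0 9
mod    → 320 0
*      → 0
0      → 0 0
8      → 0 0 8
negate → 0 0 -8
-      → 0 8
-      → -8
negate → 8
-9     → 8 -9
+      → -1
5      → -1 5
-      → -6
-7     → -6 -7
+      → -13
-4     → -13 -4
-1     → -13 -4 -1
negate → -13 -4 1
+      → -13 -3
*      → 39
negate → -39
negate → 39

39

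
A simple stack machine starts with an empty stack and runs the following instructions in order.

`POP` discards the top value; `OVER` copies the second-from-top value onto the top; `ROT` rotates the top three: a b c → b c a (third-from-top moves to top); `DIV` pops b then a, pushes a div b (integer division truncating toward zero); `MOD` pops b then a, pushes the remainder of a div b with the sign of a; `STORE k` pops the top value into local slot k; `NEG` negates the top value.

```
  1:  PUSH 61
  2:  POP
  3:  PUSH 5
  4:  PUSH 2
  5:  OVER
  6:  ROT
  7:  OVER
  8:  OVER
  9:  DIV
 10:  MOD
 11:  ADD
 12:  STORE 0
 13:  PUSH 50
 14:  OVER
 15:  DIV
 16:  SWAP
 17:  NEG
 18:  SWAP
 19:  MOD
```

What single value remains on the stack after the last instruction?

-2

PUSH 61 → [61]
POP     → []
PUSH 5  → [5]
PUSH 2  → [5, 2]
OVER    → [5, 2, 5]
ROT     → [2, 5, 5]
OVER    → [2, 5, 5, 5]
OVER    → [2, 5, 5, 5, 5]
DIV     → [2, 5, 5, 1]
MOD     → [2, 5, 0]
ADD     → [2, 5]
STORE 0 → [2]
PUSH 50 → [2, 50]
OVER    → [2, 50, 2]
DIV     → [2, 25]
SWAP    → [25, 2]
NEG     → [25, -2]
SWAP    → [-2, 25]
MOD     → [-2]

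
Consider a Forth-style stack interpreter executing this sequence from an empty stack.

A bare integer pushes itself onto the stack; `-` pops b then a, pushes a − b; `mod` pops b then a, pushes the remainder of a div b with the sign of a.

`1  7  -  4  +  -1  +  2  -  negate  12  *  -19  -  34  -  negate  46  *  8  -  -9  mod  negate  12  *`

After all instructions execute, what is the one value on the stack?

96

1      : [1]
7      : [1, 7]
-      : [-6]
4      : [-6, 4]
+      : [-2]
-1     : [-2, -1]
+      : [-3]
2      : [-3, 2]
-      : [-5]
negate : [5]
12     : [5, 12]
*      : [60]
-19    : [60, -19]
-      : [79]
34     : [79, 34]
-      : [45]
negate : [-45]
46     : [-45, 46]
*      : [-2070]
8      : [-2070, 8]
-      : [-2078]
-9     : [-2078, -9]
mod    : [-8]
negate : [8]
12     : [8, 12]
*      : [96]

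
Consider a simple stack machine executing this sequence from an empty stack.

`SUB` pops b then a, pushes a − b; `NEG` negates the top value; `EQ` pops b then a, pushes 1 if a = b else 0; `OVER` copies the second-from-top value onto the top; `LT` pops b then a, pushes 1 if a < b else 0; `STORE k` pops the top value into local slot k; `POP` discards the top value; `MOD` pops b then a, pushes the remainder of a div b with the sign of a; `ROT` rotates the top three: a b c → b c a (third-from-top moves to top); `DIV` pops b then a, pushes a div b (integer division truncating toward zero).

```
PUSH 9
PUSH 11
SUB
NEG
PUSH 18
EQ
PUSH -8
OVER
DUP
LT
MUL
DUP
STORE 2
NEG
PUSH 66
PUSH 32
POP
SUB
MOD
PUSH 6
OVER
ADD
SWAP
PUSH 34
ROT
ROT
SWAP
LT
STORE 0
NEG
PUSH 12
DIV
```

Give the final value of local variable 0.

PUSH 9  : [9]
PUSH 11 : [9, 11]
SUB     : [-2]
NEG     : [2]
PUSH 18 : [2, 18]
EQ      : [0]
PUSH -8 : [0, -8]
OVER    : [0, -8, 0]
DUP     : [0, -8, 0, 0]
LT      : [0, -8, 0]
MUL     : [0, 0]
DUP     : [0, 0, 0]
STORE 2 : [0, 0]
NEG     : [0, 0]
PUSH 66 : [0, 0, 66]
PUSH 32 : [0, 0, 66, 32]
POP     : [0, 0, 66]
SUB     : [0, -66]
MOD     : [0]
PUSH 6  : [0, 6]
OVER    : [0, 6, 0]
ADD     : [0, 6]
SWAP    : [6, 0]
PUSH 34 : [6, 0, 34]
ROT     : [0, 34, 6]
ROT     : [34, 6, 0]
SWAP    : [34, 0, 6]
LT      : [34, 1]
STORE 0 : [34]
NEG     : [-34]
PUSH 12 : [-34, 12]
DIV     : [-2]

1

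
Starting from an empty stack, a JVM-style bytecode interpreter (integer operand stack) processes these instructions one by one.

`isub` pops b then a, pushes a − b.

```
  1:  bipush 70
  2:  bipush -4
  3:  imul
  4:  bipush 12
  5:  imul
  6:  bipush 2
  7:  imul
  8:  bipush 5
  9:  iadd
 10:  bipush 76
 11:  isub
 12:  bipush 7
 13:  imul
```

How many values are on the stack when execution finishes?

bipush 70  [70]
bipush -4  [70, -4]
imul       [-280]
bipush 12  [-280, 12]
imul       [-3360]
bipush 2   [-3360, 2]
imul       [-6720]
bipush 5   [-6720, 5]
iadd       [-6715]
bipush 76  [-6715, 76]
isub       [-6791]
bipush 7   [-6791, 7]
imul       [-47537]

1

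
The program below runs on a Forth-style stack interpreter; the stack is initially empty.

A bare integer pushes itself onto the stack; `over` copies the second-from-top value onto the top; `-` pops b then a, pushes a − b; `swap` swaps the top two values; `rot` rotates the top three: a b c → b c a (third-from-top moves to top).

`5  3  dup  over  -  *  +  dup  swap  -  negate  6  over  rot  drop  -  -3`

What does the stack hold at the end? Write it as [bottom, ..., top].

[6, -3]

5      : [5]
3      : [5, 3]
dup    : [5, 3, 3]
over   : [5, 3, 3, 3]
-      : [5, 3, 0]
*      : [5, 0]
+      : [5]
dup    : [5, 5]
swap   : [5, 5]
-      : [0]
negate : [0]
6      : [0, 6]
over   : [0, 6, 0]
rot    : [6, 0, 0]
drop   : [6, 0]
-      : [6]
-3     : [6, -3]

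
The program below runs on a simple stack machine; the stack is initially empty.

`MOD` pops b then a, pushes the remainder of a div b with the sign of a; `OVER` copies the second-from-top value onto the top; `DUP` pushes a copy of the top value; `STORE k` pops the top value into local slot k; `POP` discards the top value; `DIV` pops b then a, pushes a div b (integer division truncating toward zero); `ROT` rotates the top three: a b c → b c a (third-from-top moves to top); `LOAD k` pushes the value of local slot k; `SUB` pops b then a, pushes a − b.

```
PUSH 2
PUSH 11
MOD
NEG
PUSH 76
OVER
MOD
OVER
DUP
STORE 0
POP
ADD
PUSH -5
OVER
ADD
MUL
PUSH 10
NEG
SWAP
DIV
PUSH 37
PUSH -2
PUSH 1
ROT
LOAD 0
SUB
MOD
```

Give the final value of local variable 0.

PUSH 2  : [2]
PUSH 11 : [2, 11]
MOD     : [2]
NEG     : [-2]
PUSH 76 : [-2, 76]
OVER    : [-2, 76, -2]
MOD     : [-2, 0]
OVER    : [-2, 0, -2]
DUP     : [-2, 0, -2, -2]
STORE 0 : [-2, 0, -2]
POP     : [-2, 0]
ADD     : [-2]
PUSH -5 : [-2, -5]
OVER    : [-2, -5, -2]
ADD     : [-2, -7]
MUL     : [14]
PUSH 10 : [14, 10]
NEG     : [14, -10]
SWAP    : [-10, 14]
DIV     : [0]
PUSH 37 : [0, 37]
PUSH -2 : [0, 37, -2]
PUSH 1  : [0, 37, -2, 1]
ROT     : [0, -2, 1, 37]
LOAD 0  : [0, -2, 1, 37, -2]
SUB     : [0, -2, 1, 39]
MOD     : [0, -2, 1]

-2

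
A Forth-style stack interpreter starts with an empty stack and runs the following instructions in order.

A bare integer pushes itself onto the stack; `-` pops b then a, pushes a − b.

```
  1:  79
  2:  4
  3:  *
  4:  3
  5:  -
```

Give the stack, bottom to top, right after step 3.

79 -> [79]
4  -> [79, 4]
*  -> [316]

[316]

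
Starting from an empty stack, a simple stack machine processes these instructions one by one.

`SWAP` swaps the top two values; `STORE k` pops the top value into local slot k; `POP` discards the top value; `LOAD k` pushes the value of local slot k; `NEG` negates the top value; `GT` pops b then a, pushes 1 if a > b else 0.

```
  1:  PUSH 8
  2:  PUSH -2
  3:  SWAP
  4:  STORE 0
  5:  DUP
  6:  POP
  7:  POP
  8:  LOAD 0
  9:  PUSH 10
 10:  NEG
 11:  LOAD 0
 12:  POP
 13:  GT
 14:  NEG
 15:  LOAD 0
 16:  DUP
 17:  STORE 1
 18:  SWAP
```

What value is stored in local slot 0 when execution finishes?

PUSH 8   8
PUSH -2  8 -2
SWAP     -2 8
STORE 0  -2
DUP      -2 -2
POP      -2
POP      (empty)
LOAD 0   8
PUSH 10  8 10
NEG      8 -10
LOAD 0   8 -10 8
POP      8 -10
GT       1
NEG      -1
LOAD 0   -1 8
DUP      -1 8 8
STORE 1  -1 8
SWAP     8 -1

8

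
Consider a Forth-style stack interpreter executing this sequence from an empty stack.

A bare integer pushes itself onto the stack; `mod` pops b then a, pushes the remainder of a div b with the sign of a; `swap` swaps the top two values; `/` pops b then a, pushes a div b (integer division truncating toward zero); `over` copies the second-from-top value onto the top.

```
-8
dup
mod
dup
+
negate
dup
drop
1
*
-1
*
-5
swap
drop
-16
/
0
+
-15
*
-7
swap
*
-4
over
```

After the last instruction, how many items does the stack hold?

3

-8     → -8
dup    → -8 -8
mod    → 0
dup    → 0 0
+      → 0
negate → 0
dup    → 0 0
drop   → 0
1      → 0 1
*      → 0
-1     → 0 -1
*      → 0
-5     → 0 -5
swap   → -5 0
drop   → -5
-16    → -5 -16
/      → 0
0      → 0 0
+      → 0
-15    → 0 -15
*      → 0
-7     → 0 -7
swap   → -7 0
*      → 0
-4     → 0 -4
over   → 0 -4 0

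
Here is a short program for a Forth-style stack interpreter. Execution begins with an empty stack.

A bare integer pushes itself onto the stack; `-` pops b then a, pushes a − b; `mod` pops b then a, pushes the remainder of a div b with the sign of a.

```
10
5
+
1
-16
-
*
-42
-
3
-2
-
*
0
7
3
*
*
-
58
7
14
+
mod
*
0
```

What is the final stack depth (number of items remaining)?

10   [10]
5    [10, 5]
+    [15]
1    [15, 1]
-16  [15, 1, -16]
-    [15, 17]
*    [255]
-42  [255, -42]
-    [297]
3    [297, 3]
-2   [297, 3, -2]
-    [297, 5]
*    [1485]
0    [1485, 0]
7    [1485, 0, 7]
3    [1485, 0, 7, 3]
*    [1485, 0, 21]
*    [1485, 0]
-    [1485]
58   [1485, 58]
7    [1485, 58, 7]
14   [1485, 58, 7, 14]
+    [1485, 58, 21]
mod  [1485, 16]
*    [23760]
0    [23760, 0]

2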